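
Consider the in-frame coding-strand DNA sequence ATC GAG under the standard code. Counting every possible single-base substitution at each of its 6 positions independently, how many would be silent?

Codon 1 (ATC, Ile): 2 synonymous substitutions.
Codon 2 (GAG, Glu): 1 synonymous substitution.
Total: 2 + 1 = 3.

3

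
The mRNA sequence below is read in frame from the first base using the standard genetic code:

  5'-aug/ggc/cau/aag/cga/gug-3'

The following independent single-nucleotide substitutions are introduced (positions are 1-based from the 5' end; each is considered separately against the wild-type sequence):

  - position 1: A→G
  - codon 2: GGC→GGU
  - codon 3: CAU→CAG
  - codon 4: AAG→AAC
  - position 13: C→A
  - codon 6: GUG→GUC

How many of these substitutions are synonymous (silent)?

Codon 1: AUG (Met) → GUG (Val) — missense.
Codon 2: GGC (Gly) → GGU (Gly) — synonymous.
Codon 3: CAU (His) → CAG (Gln) — missense.
Codon 4: AAG (Lys) → AAC (Asn) — missense.
Codon 5: CGA (Arg) → AGA (Arg) — synonymous.
Codon 6: GUG (Val) → GUC (Val) — synonymous.
Synonymous: 3 of 6.

3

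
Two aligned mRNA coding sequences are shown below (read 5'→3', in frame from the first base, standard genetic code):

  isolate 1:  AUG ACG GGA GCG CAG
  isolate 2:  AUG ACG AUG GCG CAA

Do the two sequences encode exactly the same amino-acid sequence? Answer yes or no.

no

Codon 1: AUG Met / AUG Met — identical.
Codon 2: ACG Thr / ACG Thr — identical.
Codon 3: GGA Gly / AUG Met — nonsynonymous.
Codon 4: GCG Ala / GCG Ala — identical.
Codon 5: CAG Gln / CAA Gln — synonymous.
Nonsynonymous differences: 1 → different protein.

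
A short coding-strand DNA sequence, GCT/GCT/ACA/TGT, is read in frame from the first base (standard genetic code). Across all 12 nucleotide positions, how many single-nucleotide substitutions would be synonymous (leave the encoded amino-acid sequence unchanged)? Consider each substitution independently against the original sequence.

10

Codon 1 (GCT, Ala): 3 synonymous substitutions.
Codon 2 (GCT, Ala): 3 synonymous substitutions.
Codon 3 (ACA, Thr): 3 synonymous substitutions.
Codon 4 (TGT, Cys): 1 synonymous substitution.
Total: 3 + 3 + 3 + 1 = 10.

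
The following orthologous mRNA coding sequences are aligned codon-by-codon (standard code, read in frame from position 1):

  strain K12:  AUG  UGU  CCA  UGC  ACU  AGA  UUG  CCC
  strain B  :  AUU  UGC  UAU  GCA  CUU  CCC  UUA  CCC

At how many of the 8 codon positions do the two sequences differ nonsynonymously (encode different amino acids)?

Codon 1: AUG Met / AUU Ile — nonsynonymous.
Codon 2: UGU Cys / UGC Cys — synonymous.
Codon 3: CCA Pro / UAU Tyr — nonsynonymous.
Codon 4: UGC Cys / GCA Ala — nonsynonymous.
Codon 5: ACU Thr / CUU Leu — nonsynonymous.
Codon 6: AGA Arg / CCC Pro — nonsynonymous.
Codon 7: UUG Leu / UUA Leu — synonymous.
Codon 8: CCC Pro / CCC Pro — identical.
Nonsynonymous differences: 5.

5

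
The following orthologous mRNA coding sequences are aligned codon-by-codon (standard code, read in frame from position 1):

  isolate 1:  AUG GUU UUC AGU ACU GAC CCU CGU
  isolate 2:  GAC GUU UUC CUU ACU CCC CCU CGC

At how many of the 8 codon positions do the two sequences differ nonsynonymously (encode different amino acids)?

Codon 1: AUG Met / GAC Asp — nonsynonymous.
Codon 2: GUU Val / GUU Val — identical.
Codon 3: UUC Phe / UUC Phe — identical.
Codon 4: AGU Ser / CUU Leu — nonsynonymous.
Codon 5: ACU Thr / ACU Thr — identical.
Codon 6: GAC Asp / CCC Pro — nonsynonymous.
Codon 7: CCU Pro / CCU Pro — identical.
Codon 8: CGU Arg / CGC Arg — synonymous.
Nonsynonymous differences: 3.

3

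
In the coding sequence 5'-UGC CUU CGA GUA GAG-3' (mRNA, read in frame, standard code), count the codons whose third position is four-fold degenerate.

Codon 1 UGC (Cys): third position 2-fold.
Codon 2 CUU (Leu): third position 4-fold.
Codon 3 CGA (Arg): third position 4-fold.
Codon 4 GUA (Val): third position 4-fold.
Codon 5 GAG (Glu): third position 2-fold.
Four-fold degenerate third positions: 3.

3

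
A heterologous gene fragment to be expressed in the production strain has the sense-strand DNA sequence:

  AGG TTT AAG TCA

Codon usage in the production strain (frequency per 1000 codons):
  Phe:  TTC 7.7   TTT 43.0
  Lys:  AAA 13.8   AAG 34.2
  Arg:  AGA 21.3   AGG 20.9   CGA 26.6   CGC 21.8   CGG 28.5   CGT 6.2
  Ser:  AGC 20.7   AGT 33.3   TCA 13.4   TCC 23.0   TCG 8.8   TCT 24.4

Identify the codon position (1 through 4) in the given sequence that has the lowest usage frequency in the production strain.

Codon 1 AGG (Arg): 20.9 per 1000.
Codon 2 TTT (Phe): 43.0 per 1000.
Codon 3 AAG (Lys): 34.2 per 1000.
Codon 4 TCA (Ser): 13.4 per 1000.
Lowest frequency is 13.4 at codon 4.

4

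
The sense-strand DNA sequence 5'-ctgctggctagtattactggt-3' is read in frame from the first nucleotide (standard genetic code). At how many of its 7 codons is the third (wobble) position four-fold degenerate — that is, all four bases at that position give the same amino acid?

5

Codon 1 CTG (Leu): third position 4-fold.
Codon 2 CTG (Leu): third position 4-fold.
Codon 3 GCT (Ala): third position 4-fold.
Codon 4 AGT (Ser): third position 2-fold.
Codon 5 ATT (Ile): third position 3-fold.
Codon 6 ACT (Thr): third position 4-fold.
Codon 7 GGT (Gly): third position 4-fold.
Four-fold degenerate third positions: 5.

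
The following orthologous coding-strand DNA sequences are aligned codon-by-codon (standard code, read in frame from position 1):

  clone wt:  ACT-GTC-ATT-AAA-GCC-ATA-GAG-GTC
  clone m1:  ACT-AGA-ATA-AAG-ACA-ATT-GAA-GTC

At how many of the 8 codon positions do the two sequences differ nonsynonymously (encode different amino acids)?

2

Codon 1: ACT Thr / ACT Thr — identical.
Codon 2: GTC Val / AGA Arg — nonsynonymous.
Codon 3: ATT Ile / ATA Ile — synonymous.
Codon 4: AAA Lys / AAG Lys — synonymous.
Codon 5: GCC Ala / ACA Thr — nonsynonymous.
Codon 6: ATA Ile / ATT Ile — synonymous.
Codon 7: GAG Glu / GAA Glu — synonymous.
Codon 8: GTC Val / GTC Val — identical.
Nonsynonymous differences: 2.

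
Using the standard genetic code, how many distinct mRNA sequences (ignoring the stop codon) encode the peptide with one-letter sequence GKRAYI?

Gly: 4 codons.
Lys: 2 codons.
Arg: 6 codons.
Ala: 4 codons.
Tyr: 2 codons.
Ile: 3 codons.
4 × 2 × 6 × 4 × 2 × 3 = 1152.

1152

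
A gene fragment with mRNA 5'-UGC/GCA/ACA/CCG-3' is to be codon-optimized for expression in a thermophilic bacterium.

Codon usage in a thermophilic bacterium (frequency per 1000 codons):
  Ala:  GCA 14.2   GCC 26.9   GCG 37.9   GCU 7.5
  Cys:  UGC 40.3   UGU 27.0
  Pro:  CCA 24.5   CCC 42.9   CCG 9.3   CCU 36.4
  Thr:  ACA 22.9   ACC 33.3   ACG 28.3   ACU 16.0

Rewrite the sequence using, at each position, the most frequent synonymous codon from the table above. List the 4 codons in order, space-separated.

UGC GCG ACC CCC

Codon 1 (Cys): best is UGC at 40.3.
Codon 2 (Ala): best is GCG at 37.9.
Codon 3 (Thr): best is ACC at 33.3.
Codon 4 (Pro): best is CCC at 42.9.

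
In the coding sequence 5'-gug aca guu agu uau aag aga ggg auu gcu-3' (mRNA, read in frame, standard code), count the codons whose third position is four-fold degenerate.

Codon 1 GUG (Val): third position 4-fold.
Codon 2 ACA (Thr): third position 4-fold.
Codon 3 GUU (Val): third position 4-fold.
Codon 4 AGU (Ser): third position 2-fold.
Codon 5 UAU (Tyr): third position 2-fold.
Codon 6 AAG (Lys): third position 2-fold.
Codon 7 AGA (Arg): third position 2-fold.
Codon 8 GGG (Gly): third position 4-fold.
Codon 9 AUU (Ile): third position 3-fold.
Codon 10 GCU (Ala): third position 4-fold.
Four-fold degenerate third positions: 5.

5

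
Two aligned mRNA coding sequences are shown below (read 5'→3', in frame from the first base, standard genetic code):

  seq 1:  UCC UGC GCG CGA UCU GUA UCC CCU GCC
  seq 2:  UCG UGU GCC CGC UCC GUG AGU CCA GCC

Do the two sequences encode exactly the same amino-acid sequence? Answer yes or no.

Codon 1: UCC Ser / UCG Ser — synonymous.
Codon 2: UGC Cys / UGU Cys — synonymous.
Codon 3: GCG Ala / GCC Ala — synonymous.
Codon 4: CGA Arg / CGC Arg — synonymous.
Codon 5: UCU Ser / UCC Ser — synonymous.
Codon 6: GUA Val / GUG Val — synonymous.
Codon 7: UCC Ser / AGU Ser — synonymous.
Codon 8: CCU Pro / CCA Pro — synonymous.
Codon 9: GCC Ala / GCC Ala — identical.
Nonsynonymous differences: 0 → same protein.

yes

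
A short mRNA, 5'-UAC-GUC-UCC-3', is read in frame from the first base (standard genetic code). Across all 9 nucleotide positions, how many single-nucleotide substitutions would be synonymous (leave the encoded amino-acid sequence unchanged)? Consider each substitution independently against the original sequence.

7

Codon 1 (UAC, Tyr): 1 synonymous substitution.
Codon 2 (GUC, Val): 3 synonymous substitutions.
Codon 3 (UCC, Ser): 3 synonymous substitutions.
Total: 1 + 3 + 3 = 7.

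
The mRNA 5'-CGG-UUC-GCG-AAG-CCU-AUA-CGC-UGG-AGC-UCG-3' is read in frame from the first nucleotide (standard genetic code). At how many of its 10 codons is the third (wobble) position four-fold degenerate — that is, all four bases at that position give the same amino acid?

Codon 1 CGG (Arg): third position 4-fold.
Codon 2 UUC (Phe): third position 2-fold.
Codon 3 GCG (Ala): third position 4-fold.
Codon 4 AAG (Lys): third position 2-fold.
Codon 5 CCU (Pro): third position 4-fold.
Codon 6 AUA (Ile): third position 3-fold.
Codon 7 CGC (Arg): third position 4-fold.
Codon 8 UGG (Trp): third position 1-fold.
Codon 9 AGC (Ser): third position 2-fold.
Codon 10 UCG (Ser): third position 4-fold.
Four-fold degenerate third positions: 5.

5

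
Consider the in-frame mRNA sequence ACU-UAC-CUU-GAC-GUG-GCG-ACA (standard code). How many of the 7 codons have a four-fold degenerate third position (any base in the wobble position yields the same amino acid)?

5

Codon 1 ACU (Thr): third position 4-fold.
Codon 2 UAC (Tyr): third position 2-fold.
Codon 3 CUU (Leu): third position 4-fold.
Codon 4 GAC (Asp): third position 2-fold.
Codon 5 GUG (Val): third position 4-fold.
Codon 6 GCG (Ala): third position 4-fold.
Codon 7 ACA (Thr): third position 4-fold.
Four-fold degenerate third positions: 5.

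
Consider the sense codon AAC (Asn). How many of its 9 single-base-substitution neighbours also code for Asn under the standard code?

Position 1: none → 0 synonymous.
Position 2: none → 0 synonymous.
Position 3: AAU → 1 synonymous.
Total: 0 + 0 + 1 = 1.

1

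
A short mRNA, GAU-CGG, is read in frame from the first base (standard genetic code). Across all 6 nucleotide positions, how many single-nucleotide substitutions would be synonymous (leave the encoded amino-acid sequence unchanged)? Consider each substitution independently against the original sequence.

5

Codon 1 (GAU, Asp): 1 synonymous substitution.
Codon 2 (CGG, Arg): 4 synonymous substitutions.
Total: 1 + 4 = 5.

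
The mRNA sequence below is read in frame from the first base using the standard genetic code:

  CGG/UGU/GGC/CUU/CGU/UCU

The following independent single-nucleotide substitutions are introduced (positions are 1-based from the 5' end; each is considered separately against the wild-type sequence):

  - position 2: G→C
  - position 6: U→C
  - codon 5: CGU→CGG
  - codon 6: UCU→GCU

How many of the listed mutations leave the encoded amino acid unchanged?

Codon 1: CGG (Arg) → CCG (Pro) — missense.
Codon 2: UGU (Cys) → UGC (Cys) — synonymous.
Codon 5: CGU (Arg) → CGG (Arg) — synonymous.
Codon 6: UCU (Ser) → GCU (Ala) — missense.
Synonymous: 2 of 4.

2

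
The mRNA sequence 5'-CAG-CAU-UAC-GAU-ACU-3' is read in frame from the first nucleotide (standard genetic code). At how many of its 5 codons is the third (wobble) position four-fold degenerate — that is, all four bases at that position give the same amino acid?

1

Codon 1 CAG (Gln): third position 2-fold.
Codon 2 CAU (His): third position 2-fold.
Codon 3 UAC (Tyr): third position 2-fold.
Codon 4 GAU (Asp): third position 2-fold.
Codon 5 ACU (Thr): third position 4-fold.
Four-fold degenerate third positions: 1.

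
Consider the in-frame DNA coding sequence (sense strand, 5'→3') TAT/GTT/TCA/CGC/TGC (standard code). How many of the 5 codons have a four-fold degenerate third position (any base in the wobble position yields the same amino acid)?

Codon 1 TAT (Tyr): third position 2-fold.
Codon 2 GTT (Val): third position 4-fold.
Codon 3 TCA (Ser): third position 4-fold.
Codon 4 CGC (Arg): third position 4-fold.
Codon 5 TGC (Cys): third position 2-fold.
Four-fold degenerate third positions: 3.

3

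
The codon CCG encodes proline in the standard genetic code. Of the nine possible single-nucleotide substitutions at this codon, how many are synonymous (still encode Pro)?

Position 1: none → 0 synonymous.
Position 2: none → 0 synonymous.
Position 3: CCT, CCC, CCA → 3 synonymous.
Total: 0 + 0 + 3 = 3.

3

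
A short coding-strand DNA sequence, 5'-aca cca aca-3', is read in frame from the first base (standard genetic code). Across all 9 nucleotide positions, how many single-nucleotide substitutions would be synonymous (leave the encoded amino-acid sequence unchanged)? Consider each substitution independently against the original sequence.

Codon 1 (ACA, Thr): 3 synonymous substitutions.
Codon 2 (CCA, Pro): 3 synonymous substitutions.
Codon 3 (ACA, Thr): 3 synonymous substitutions.
Total: 3 + 3 + 3 = 9.

9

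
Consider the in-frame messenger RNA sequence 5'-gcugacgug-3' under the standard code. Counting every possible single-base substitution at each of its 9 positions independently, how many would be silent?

7

Codon 1 (GCU, Ala): 3 synonymous substitutions.
Codon 2 (GAC, Asp): 1 synonymous substitution.
Codon 3 (GUG, Val): 3 synonymous substitutions.
Total: 3 + 1 + 3 = 7.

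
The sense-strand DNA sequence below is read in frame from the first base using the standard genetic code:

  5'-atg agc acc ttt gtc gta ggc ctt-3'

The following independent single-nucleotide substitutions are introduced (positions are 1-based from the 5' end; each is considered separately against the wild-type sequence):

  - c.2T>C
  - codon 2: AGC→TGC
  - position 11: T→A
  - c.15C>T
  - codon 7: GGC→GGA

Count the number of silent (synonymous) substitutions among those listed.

2

Codon 1: ATG (Met) → ACG (Thr) — missense.
Codon 2: AGC (Ser) → TGC (Cys) — missense.
Codon 4: TTT (Phe) → TAT (Tyr) — missense.
Codon 5: GTC (Val) → GTT (Val) — synonymous.
Codon 7: GGC (Gly) → GGA (Gly) — synonymous.
Synonymous: 2 of 5.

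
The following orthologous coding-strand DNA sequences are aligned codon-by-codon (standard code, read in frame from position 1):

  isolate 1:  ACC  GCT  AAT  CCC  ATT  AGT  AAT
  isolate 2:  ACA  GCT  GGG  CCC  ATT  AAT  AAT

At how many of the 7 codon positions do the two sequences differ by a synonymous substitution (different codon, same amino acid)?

Codon 1: ACC Thr / ACA Thr — synonymous.
Codon 2: GCT Ala / GCT Ala — identical.
Codon 3: AAT Asn / GGG Gly — nonsynonymous.
Codon 4: CCC Pro / CCC Pro — identical.
Codon 5: ATT Ile / ATT Ile — identical.
Codon 6: AGT Ser / AAT Asn — nonsynonymous.
Codon 7: AAT Asn / AAT Asn — identical.
Synonymous differences: 1.

1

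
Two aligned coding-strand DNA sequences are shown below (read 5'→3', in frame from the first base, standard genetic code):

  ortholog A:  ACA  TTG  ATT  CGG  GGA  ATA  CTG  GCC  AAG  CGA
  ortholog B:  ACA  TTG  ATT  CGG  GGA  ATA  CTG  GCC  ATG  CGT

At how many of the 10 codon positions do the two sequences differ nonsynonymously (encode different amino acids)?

1

Codon 1: ACA Thr / ACA Thr — identical.
Codon 2: TTG Leu / TTG Leu — identical.
Codon 3: ATT Ile / ATT Ile — identical.
Codon 4: CGG Arg / CGG Arg — identical.
Codon 5: GGA Gly / GGA Gly — identical.
Codon 6: ATA Ile / ATA Ile — identical.
Codon 7: CTG Leu / CTG Leu — identical.
Codon 8: GCC Ala / GCC Ala — identical.
Codon 9: AAG Lys / ATG Met — nonsynonymous.
Codon 10: CGA Arg / CGT Arg — synonymous.
Nonsynonymous differences: 1.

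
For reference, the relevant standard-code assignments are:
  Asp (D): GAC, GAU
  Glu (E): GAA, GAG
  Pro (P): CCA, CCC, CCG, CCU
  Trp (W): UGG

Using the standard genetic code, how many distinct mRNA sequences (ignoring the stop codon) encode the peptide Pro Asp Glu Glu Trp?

32

Pro: 4 codons.
Asp: 2 codons.
Glu: 2 codons.
Glu: 2 codons.
Trp: 1 codon.
4 × 2 × 2 × 2 × 1 = 32.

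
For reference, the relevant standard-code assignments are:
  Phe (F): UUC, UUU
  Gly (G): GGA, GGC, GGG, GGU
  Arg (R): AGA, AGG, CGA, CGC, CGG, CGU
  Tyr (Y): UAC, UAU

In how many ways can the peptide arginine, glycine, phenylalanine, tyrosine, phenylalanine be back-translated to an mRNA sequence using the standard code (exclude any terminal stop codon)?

Arg: 6 codons.
Gly: 4 codons.
Phe: 2 codons.
Tyr: 2 codons.
Phe: 2 codons.
6 × 4 × 2 × 2 × 2 = 192.

192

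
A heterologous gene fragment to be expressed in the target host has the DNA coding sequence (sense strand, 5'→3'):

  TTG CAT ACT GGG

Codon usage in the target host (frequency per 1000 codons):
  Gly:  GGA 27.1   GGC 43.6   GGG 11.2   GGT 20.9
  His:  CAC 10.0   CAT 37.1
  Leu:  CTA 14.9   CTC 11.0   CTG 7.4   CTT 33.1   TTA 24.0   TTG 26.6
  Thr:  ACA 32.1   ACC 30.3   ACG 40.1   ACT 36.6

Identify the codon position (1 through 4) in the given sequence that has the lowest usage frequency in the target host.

Codon 1 TTG (Leu): 26.6 per 1000.
Codon 2 CAT (His): 37.1 per 1000.
Codon 3 ACT (Thr): 36.6 per 1000.
Codon 4 GGG (Gly): 11.2 per 1000.
Lowest frequency is 11.2 at codon 4.

4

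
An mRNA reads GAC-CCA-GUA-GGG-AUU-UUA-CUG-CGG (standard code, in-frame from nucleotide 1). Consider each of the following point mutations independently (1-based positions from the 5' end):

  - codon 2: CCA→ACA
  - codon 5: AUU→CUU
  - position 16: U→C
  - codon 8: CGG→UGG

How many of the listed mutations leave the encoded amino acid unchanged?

1

Codon 2: CCA (Pro) → ACA (Thr) — missense.
Codon 5: AUU (Ile) → CUU (Leu) — missense.
Codon 6: UUA (Leu) → CUA (Leu) — synonymous.
Codon 8: CGG (Arg) → UGG (Trp) — missense.
Synonymous: 1 of 4.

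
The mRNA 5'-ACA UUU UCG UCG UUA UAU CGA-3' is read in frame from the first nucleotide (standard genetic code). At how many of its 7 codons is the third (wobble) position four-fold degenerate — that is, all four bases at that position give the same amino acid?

Codon 1 ACA (Thr): third position 4-fold.
Codon 2 UUU (Phe): third position 2-fold.
Codon 3 UCG (Ser): third position 4-fold.
Codon 4 UCG (Ser): third position 4-fold.
Codon 5 UUA (Leu): third position 2-fold.
Codon 6 UAU (Tyr): third position 2-fold.
Codon 7 CGA (Arg): third position 4-fold.
Four-fold degenerate third positions: 4.

4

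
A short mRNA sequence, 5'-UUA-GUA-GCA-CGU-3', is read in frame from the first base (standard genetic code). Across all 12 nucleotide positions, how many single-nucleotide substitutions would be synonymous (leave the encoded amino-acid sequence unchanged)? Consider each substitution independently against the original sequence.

Codon 1 (UUA, Leu): 2 synonymous substitutions.
Codon 2 (GUA, Val): 3 synonymous substitutions.
Codon 3 (GCA, Ala): 3 synonymous substitutions.
Codon 4 (CGU, Arg): 3 synonymous substitutions.
Total: 2 + 3 + 3 + 3 = 11.

11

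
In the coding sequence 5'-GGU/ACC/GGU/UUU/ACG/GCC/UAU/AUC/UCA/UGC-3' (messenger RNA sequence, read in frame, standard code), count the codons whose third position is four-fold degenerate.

6

Codon 1 GGU (Gly): third position 4-fold.
Codon 2 ACC (Thr): third position 4-fold.
Codon 3 GGU (Gly): third position 4-fold.
Codon 4 UUU (Phe): third position 2-fold.
Codon 5 ACG (Thr): third position 4-fold.
Codon 6 GCC (Ala): third position 4-fold.
Codon 7 UAU (Tyr): third position 2-fold.
Codon 8 AUC (Ile): third position 3-fold.
Codon 9 UCA (Ser): third position 4-fold.
Codon 10 UGC (Cys): third position 2-fold.
Four-fold degenerate third positions: 6.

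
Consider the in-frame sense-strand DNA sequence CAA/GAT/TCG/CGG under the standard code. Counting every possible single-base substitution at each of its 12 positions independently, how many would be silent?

9

Codon 1 (CAA, Gln): 1 synonymous substitution.
Codon 2 (GAT, Asp): 1 synonymous substitution.
Codon 3 (TCG, Ser): 3 synonymous substitutions.
Codon 4 (CGG, Arg): 4 synonymous substitutions.
Total: 1 + 1 + 3 + 4 = 9.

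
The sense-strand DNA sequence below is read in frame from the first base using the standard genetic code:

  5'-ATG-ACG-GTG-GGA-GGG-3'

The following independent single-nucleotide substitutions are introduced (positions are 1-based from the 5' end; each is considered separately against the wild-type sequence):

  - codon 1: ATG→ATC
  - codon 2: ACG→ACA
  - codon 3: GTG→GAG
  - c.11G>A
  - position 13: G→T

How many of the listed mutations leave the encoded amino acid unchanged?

1

Codon 1: ATG (Met) → ATC (Ile) — missense.
Codon 2: ACG (Thr) → ACA (Thr) — synonymous.
Codon 3: GTG (Val) → GAG (Glu) — missense.
Codon 4: GGA (Gly) → GAA (Glu) — missense.
Codon 5: GGG (Gly) → TGG (Trp) — missense.
Synonymous: 1 of 5.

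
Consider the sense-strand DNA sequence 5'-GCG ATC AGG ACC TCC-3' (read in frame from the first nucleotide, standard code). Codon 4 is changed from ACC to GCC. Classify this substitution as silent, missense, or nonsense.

missense

Position 10 falls in codon 4: ACC → Thr.
After the substitution the codon is GCC → Ala.
Thr ≠ Ala, so this is a missense mutation.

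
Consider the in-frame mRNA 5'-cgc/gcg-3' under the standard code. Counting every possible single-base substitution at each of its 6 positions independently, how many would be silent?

6

Codon 1 (CGC, Arg): 3 synonymous substitutions.
Codon 2 (GCG, Ala): 3 synonymous substitutions.
Total: 3 + 3 = 6.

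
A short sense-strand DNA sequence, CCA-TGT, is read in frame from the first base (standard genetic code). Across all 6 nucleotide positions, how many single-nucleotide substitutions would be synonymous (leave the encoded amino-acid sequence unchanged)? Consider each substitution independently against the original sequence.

Codon 1 (CCA, Pro): 3 synonymous substitutions.
Codon 2 (TGT, Cys): 1 synonymous substitution.
Total: 3 + 1 = 4.

4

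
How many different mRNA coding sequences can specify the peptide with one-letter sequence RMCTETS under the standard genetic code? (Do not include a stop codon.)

2304

Arg: 6 codons.
Met: 1 codon.
Cys: 2 codons.
Thr: 4 codons.
Glu: 2 codons.
Thr: 4 codons.
Ser: 6 codons.
6 × 1 × 2 × 4 × 2 × 4 × 6 = 2304.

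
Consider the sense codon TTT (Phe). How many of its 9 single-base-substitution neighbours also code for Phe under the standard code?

Position 1: none → 0 synonymous.
Position 2: none → 0 synonymous.
Position 3: TTC → 1 synonymous.
Total: 0 + 0 + 1 = 1.

1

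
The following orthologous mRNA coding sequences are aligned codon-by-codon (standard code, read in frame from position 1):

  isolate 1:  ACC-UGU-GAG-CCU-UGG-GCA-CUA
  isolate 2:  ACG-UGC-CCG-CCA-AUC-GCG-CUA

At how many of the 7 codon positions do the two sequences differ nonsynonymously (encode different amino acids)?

Codon 1: ACC Thr / ACG Thr — synonymous.
Codon 2: UGU Cys / UGC Cys — synonymous.
Codon 3: GAG Glu / CCG Pro — nonsynonymous.
Codon 4: CCU Pro / CCA Pro — synonymous.
Codon 5: UGG Trp / AUC Ile — nonsynonymous.
Codon 6: GCA Ala / GCG Ala — synonymous.
Codon 7: CUA Leu / CUA Leu — identical.
Nonsynonymous differences: 2.

2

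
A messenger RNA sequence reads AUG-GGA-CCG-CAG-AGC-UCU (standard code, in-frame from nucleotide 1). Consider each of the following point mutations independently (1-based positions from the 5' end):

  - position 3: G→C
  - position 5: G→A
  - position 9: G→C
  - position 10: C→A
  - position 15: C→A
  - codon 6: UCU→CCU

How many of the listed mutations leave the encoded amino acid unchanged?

Codon 1: AUG (Met) → AUC (Ile) — missense.
Codon 2: GGA (Gly) → GAA (Glu) — missense.
Codon 3: CCG (Pro) → CCC (Pro) — synonymous.
Codon 4: CAG (Gln) → AAG (Lys) — missense.
Codon 5: AGC (Ser) → AGA (Arg) — missense.
Codon 6: UCU (Ser) → CCU (Pro) — missense.
Synonymous: 1 of 6.

1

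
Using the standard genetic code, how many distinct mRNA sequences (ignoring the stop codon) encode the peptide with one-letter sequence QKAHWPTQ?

1024

Gln: 2 codons.
Lys: 2 codons.
Ala: 4 codons.
His: 2 codons.
Trp: 1 codon.
Pro: 4 codons.
Thr: 4 codons.
Gln: 2 codons.
2 × 2 × 4 × 2 × 1 × 4 × 4 × 2 = 1024.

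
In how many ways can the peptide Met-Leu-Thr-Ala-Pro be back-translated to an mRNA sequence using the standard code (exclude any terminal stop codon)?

Met: 1 codon.
Leu: 6 codons.
Thr: 4 codons.
Ala: 4 codons.
Pro: 4 codons.
1 × 6 × 4 × 4 × 4 = 384.

384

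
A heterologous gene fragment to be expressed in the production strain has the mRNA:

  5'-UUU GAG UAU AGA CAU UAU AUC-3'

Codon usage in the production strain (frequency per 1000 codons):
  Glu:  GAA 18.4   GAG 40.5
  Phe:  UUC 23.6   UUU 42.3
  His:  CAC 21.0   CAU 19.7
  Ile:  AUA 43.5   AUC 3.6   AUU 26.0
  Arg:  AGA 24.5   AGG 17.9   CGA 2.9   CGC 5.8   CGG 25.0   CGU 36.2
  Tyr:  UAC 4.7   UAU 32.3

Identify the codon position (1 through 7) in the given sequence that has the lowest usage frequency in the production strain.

7

Codon 1 UUU (Phe): 42.3 per 1000.
Codon 2 GAG (Glu): 40.5 per 1000.
Codon 3 UAU (Tyr): 32.3 per 1000.
Codon 4 AGA (Arg): 24.5 per 1000.
Codon 5 CAU (His): 19.7 per 1000.
Codon 6 UAU (Tyr): 32.3 per 1000.
Codon 7 AUC (Ile): 3.6 per 1000.
Lowest frequency is 3.6 at codon 7.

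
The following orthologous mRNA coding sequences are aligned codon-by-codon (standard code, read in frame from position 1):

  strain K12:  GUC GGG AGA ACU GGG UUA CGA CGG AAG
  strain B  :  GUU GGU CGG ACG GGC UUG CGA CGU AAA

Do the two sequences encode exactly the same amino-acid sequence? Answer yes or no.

Codon 1: GUC Val / GUU Val — synonymous.
Codon 2: GGG Gly / GGU Gly — synonymous.
Codon 3: AGA Arg / CGG Arg — synonymous.
Codon 4: ACU Thr / ACG Thr — synonymous.
Codon 5: GGG Gly / GGC Gly — synonymous.
Codon 6: UUA Leu / UUG Leu — synonymous.
Codon 7: CGA Arg / CGA Arg — identical.
Codon 8: CGG Arg / CGU Arg — synonymous.
Codon 9: AAG Lys / AAA Lys — synonymous.
Nonsynonymous differences: 0 → same protein.

yes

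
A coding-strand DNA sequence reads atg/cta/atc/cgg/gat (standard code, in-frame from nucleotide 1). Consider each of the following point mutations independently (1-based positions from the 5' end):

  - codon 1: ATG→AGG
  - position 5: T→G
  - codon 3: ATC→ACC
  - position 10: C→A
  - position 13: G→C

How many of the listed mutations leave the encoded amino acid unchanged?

1

Codon 1: ATG (Met) → AGG (Arg) — missense.
Codon 2: CTA (Leu) → CGA (Arg) — missense.
Codon 3: ATC (Ile) → ACC (Thr) — missense.
Codon 4: CGG (Arg) → AGG (Arg) — synonymous.
Codon 5: GAT (Asp) → CAT (His) — missense.
Synonymous: 1 of 5.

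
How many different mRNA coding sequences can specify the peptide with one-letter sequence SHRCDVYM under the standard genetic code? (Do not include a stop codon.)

2304

Ser: 6 codons.
His: 2 codons.
Arg: 6 codons.
Cys: 2 codons.
Asp: 2 codons.
Val: 4 codons.
Tyr: 2 codons.
Met: 1 codon.
6 × 2 × 6 × 2 × 2 × 4 × 2 × 1 = 2304.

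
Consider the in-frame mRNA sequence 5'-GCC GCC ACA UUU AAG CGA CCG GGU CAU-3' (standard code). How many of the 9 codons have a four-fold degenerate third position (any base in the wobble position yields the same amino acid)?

Codon 1 GCC (Ala): third position 4-fold.
Codon 2 GCC (Ala): third position 4-fold.
Codon 3 ACA (Thr): third position 4-fold.
Codon 4 UUU (Phe): third position 2-fold.
Codon 5 AAG (Lys): third position 2-fold.
Codon 6 CGA (Arg): third position 4-fold.
Codon 7 CCG (Pro): third position 4-fold.
Codon 8 GGU (Gly): third position 4-fold.
Codon 9 CAU (His): third position 2-fold.
Four-fold degenerate third positions: 6.

6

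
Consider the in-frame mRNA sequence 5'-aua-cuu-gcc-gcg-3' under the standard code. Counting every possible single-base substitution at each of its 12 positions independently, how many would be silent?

Codon 1 (AUA, Ile): 2 synonymous substitutions.
Codon 2 (CUU, Leu): 3 synonymous substitutions.
Codon 3 (GCC, Ala): 3 synonymous substitutions.
Codon 4 (GCG, Ala): 3 synonymous substitutions.
Total: 2 + 3 + 3 + 3 = 11.

11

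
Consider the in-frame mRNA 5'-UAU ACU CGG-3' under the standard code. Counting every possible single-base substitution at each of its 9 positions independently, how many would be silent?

Codon 1 (UAU, Tyr): 1 synonymous substitution.
Codon 2 (ACU, Thr): 3 synonymous substitutions.
Codon 3 (CGG, Arg): 4 synonymous substitutions.
Total: 1 + 3 + 4 = 8.

8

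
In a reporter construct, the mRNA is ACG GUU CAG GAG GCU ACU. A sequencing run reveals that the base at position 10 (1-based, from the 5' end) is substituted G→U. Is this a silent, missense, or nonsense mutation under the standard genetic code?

nonsense

Position 10 falls in codon 4: GAG → Glu.
After the substitution the codon is UAG → Stop.
The new codon is a stop codon, so this is a nonsense mutation.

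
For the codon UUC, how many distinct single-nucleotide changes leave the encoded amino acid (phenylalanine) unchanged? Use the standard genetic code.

1

Position 1: none → 0 synonymous.
Position 2: none → 0 synonymous.
Position 3: UUU → 1 synonymous.
Total: 0 + 0 + 1 = 1.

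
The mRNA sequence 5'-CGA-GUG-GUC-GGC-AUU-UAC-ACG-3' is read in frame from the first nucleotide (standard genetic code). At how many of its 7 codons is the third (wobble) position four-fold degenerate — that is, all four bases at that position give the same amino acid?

Codon 1 CGA (Arg): third position 4-fold.
Codon 2 GUG (Val): third position 4-fold.
Codon 3 GUC (Val): third position 4-fold.
Codon 4 GGC (Gly): third position 4-fold.
Codon 5 AUU (Ile): third position 3-fold.
Codon 6 UAC (Tyr): third position 2-fold.
Codon 7 ACG (Thr): third position 4-fold.
Four-fold degenerate third positions: 5.

5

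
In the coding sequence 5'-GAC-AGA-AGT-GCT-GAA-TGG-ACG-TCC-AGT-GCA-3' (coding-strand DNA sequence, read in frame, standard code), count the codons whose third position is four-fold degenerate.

4

Codon 1 GAC (Asp): third position 2-fold.
Codon 2 AGA (Arg): third position 2-fold.
Codon 3 AGT (Ser): third position 2-fold.
Codon 4 GCT (Ala): third position 4-fold.
Codon 5 GAA (Glu): third position 2-fold.
Codon 6 TGG (Trp): third position 1-fold.
Codon 7 ACG (Thr): third position 4-fold.
Codon 8 TCC (Ser): third position 4-fold.
Codon 9 AGT (Ser): third position 2-fold.
Codon 10 GCA (Ala): third position 4-fold.
Four-fold degenerate third positions: 4.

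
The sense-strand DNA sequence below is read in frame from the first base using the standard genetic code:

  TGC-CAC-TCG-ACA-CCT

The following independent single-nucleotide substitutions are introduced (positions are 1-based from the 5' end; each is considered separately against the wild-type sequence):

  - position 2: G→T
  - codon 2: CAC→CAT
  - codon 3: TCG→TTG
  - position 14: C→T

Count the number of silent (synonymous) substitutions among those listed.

1

Codon 1: TGC (Cys) → TTC (Phe) — missense.
Codon 2: CAC (His) → CAT (His) — synonymous.
Codon 3: TCG (Ser) → TTG (Leu) — missense.
Codon 5: CCT (Pro) → CTT (Leu) — missense.
Synonymous: 1 of 4.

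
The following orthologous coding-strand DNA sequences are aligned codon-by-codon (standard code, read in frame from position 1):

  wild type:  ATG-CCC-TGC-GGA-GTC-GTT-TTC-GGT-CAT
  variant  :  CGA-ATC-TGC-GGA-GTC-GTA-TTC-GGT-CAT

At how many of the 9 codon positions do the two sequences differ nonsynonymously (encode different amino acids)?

Codon 1: ATG Met / CGA Arg — nonsynonymous.
Codon 2: CCC Pro / ATC Ile — nonsynonymous.
Codon 3: TGC Cys / TGC Cys — identical.
Codon 4: GGA Gly / GGA Gly — identical.
Codon 5: GTC Val / GTC Val — identical.
Codon 6: GTT Val / GTA Val — synonymous.
Codon 7: TTC Phe / TTC Phe — identical.
Codon 8: GGT Gly / GGT Gly — identical.
Codon 9: CAT His / CAT His — identical.
Nonsynonymous differences: 2.

2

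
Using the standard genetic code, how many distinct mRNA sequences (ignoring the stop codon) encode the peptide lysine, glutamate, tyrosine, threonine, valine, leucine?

Lys: 2 codons.
Glu: 2 codons.
Tyr: 2 codons.
Thr: 4 codons.
Val: 4 codons.
Leu: 6 codons.
2 × 2 × 2 × 4 × 4 × 6 = 768.

768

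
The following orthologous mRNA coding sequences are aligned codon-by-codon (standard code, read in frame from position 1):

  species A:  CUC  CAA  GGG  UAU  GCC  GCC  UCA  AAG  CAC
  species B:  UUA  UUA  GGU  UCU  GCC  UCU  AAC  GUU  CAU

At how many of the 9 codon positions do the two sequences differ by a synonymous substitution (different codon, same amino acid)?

3

Codon 1: CUC Leu / UUA Leu — synonymous.
Codon 2: CAA Gln / UUA Leu — nonsynonymous.
Codon 3: GGG Gly / GGU Gly — synonymous.
Codon 4: UAU Tyr / UCU Ser — nonsynonymous.
Codon 5: GCC Ala / GCC Ala — identical.
Codon 6: GCC Ala / UCU Ser — nonsynonymous.
Codon 7: UCA Ser / AAC Asn — nonsynonymous.
Codon 8: AAG Lys / GUU Val — nonsynonymous.
Codon 9: CAC His / CAU His — synonymous.
Synonymous differences: 3.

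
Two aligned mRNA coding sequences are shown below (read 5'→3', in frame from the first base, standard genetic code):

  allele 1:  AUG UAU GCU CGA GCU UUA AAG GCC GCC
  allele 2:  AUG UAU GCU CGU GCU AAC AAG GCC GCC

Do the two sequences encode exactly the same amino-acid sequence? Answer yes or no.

Codon 1: AUG Met / AUG Met — identical.
Codon 2: UAU Tyr / UAU Tyr — identical.
Codon 3: GCU Ala / GCU Ala — identical.
Codon 4: CGA Arg / CGU Arg — synonymous.
Codon 5: GCU Ala / GCU Ala — identical.
Codon 6: UUA Leu / AAC Asn — nonsynonymous.
Codon 7: AAG Lys / AAG Lys — identical.
Codon 8: GCC Ala / GCC Ala — identical.
Codon 9: GCC Ala / GCC Ala — identical.
Nonsynonymous differences: 1 → different protein.

no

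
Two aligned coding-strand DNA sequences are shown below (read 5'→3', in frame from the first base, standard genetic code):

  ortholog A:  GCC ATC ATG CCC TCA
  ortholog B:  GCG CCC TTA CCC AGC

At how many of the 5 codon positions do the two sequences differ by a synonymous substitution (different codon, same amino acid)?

Codon 1: GCC Ala / GCG Ala — synonymous.
Codon 2: ATC Ile / CCC Pro — nonsynonymous.
Codon 3: ATG Met / TTA Leu — nonsynonymous.
Codon 4: CCC Pro / CCC Pro — identical.
Codon 5: TCA Ser / AGC Ser — synonymous.
Synonymous differences: 2.

2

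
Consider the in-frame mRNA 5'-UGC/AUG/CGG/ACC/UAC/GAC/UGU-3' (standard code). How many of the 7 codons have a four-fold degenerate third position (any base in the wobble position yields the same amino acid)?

Codon 1 UGC (Cys): third position 2-fold.
Codon 2 AUG (Met): third position 1-fold.
Codon 3 CGG (Arg): third position 4-fold.
Codon 4 ACC (Thr): third position 4-fold.
Codon 5 UAC (Tyr): third position 2-fold.
Codon 6 GAC (Asp): third position 2-fold.
Codon 7 UGU (Cys): third position 2-fold.
Four-fold degenerate third positions: 2.

2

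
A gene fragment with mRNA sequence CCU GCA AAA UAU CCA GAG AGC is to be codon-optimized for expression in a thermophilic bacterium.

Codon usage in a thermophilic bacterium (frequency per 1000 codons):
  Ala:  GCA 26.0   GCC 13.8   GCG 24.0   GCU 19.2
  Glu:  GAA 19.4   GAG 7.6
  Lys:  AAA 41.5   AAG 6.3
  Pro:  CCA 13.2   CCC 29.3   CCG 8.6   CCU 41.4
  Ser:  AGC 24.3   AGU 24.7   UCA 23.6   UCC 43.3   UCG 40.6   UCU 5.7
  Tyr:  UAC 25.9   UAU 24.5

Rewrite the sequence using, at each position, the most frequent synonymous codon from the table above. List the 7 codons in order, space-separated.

Codon 1 (Pro): best is CCU at 41.4.
Codon 2 (Ala): best is GCA at 26.0.
Codon 3 (Lys): best is AAA at 41.5.
Codon 4 (Tyr): best is UAC at 25.9.
Codon 5 (Pro): best is CCU at 41.4.
Codon 6 (Glu): best is GAA at 19.4.
Codon 7 (Ser): best is UCC at 43.3.

CCU GCA AAA UAC CCU GAA UCC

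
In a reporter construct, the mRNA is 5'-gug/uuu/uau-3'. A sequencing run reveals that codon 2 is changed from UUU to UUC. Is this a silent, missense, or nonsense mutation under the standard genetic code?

Position 6 falls in codon 2: UUU → Phe.
After the substitution the codon is UUC → Phe.
Both encode Phe, so the change is synonymous.

silent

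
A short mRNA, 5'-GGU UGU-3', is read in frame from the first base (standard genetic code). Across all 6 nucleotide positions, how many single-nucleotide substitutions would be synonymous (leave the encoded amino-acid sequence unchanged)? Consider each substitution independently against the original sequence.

Codon 1 (GGU, Gly): 3 synonymous substitutions.
Codon 2 (UGU, Cys): 1 synonymous substitution.
Total: 3 + 1 = 4.

4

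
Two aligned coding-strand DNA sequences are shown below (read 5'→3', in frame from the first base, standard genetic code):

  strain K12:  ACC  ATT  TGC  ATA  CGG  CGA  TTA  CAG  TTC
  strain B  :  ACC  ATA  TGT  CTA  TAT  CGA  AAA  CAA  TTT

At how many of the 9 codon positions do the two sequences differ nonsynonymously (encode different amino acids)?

3

Codon 1: ACC Thr / ACC Thr — identical.
Codon 2: ATT Ile / ATA Ile — synonymous.
Codon 3: TGC Cys / TGT Cys — synonymous.
Codon 4: ATA Ile / CTA Leu — nonsynonymous.
Codon 5: CGG Arg / TAT Tyr — nonsynonymous.
Codon 6: CGA Arg / CGA Arg — identical.
Codon 7: TTA Leu / AAA Lys — nonsynonymous.
Codon 8: CAG Gln / CAA Gln — synonymous.
Codon 9: TTC Phe / TTT Phe — synonymous.
Nonsynonymous differences: 3.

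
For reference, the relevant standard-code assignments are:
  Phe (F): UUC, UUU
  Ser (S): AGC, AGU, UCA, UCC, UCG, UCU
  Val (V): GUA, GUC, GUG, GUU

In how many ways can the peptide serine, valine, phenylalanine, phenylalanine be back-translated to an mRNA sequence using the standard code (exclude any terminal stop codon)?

Ser: 6 codons.
Val: 4 codons.
Phe: 2 codons.
Phe: 2 codons.
6 × 4 × 2 × 2 = 96.

96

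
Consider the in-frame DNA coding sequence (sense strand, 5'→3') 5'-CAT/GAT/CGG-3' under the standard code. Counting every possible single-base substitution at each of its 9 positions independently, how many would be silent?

6

Codon 1 (CAT, His): 1 synonymous substitution.
Codon 2 (GAT, Asp): 1 synonymous substitution.
Codon 3 (CGG, Arg): 4 synonymous substitutions.
Total: 1 + 1 + 4 = 6.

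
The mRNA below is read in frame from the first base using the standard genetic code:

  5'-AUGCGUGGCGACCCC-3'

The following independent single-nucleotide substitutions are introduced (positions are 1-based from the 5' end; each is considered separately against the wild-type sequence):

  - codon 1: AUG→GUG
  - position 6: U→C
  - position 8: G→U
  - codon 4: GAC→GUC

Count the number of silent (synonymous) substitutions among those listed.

Codon 1: AUG (Met) → GUG (Val) — missense.
Codon 2: CGU (Arg) → CGC (Arg) — synonymous.
Codon 3: GGC (Gly) → GUC (Val) — missense.
Codon 4: GAC (Asp) → GUC (Val) — missense.
Synonymous: 1 of 4.

1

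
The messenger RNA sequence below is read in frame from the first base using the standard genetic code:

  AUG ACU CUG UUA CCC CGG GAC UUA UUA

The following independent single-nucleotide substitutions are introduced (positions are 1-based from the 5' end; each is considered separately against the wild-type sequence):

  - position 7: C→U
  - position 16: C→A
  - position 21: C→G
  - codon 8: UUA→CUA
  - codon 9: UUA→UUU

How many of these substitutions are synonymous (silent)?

3

Codon 3: CUG (Leu) → UUG (Leu) — synonymous.
Codon 6: CGG (Arg) → AGG (Arg) — synonymous.
Codon 7: GAC (Asp) → GAG (Glu) — missense.
Codon 8: UUA (Leu) → CUA (Leu) — synonymous.
Codon 9: UUA (Leu) → UUU (Phe) — missense.
Synonymous: 3 of 5.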